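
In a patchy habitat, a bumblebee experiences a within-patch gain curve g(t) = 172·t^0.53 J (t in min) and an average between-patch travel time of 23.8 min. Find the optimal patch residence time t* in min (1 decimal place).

26.8 min

Optimal t* satisfies g'(t*) = g(t*)/(T + t*).
g'(t) = 0.53·172·t^-0.47. Setting 0.53·172·t^-0.47 = 172·t^0.53/(23.8+t) gives 0.53(23.8+t) = t, so 0.47·t = 0.53×23.8.
t* = 0.53×23.8/0.47 = 26.84 min.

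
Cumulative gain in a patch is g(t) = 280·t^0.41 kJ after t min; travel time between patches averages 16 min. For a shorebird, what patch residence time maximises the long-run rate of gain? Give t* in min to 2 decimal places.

11.12 min

Optimal t* satisfies g'(t*) = g(t*)/(T + t*).
g'(t) = 0.41·280·t^-0.59. Setting 0.41·280·t^-0.59 = 280·t^0.41/(16+t) gives 0.41(16+t) = t, so 0.59·t = 0.41×16.
t* = 0.41×16/0.59 = 11.12 min.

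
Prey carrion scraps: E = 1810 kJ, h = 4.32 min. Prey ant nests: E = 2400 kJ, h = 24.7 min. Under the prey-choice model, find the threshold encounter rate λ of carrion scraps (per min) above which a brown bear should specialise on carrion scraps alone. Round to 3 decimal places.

0.070 per min

The zero-one rule: include ant nests iff E₂/h₂ > λE₁/(1+λh₁). Equality gives the switch point.
λE₁h₂ = E₂ + λE₂h₁ ⇒ λ = E₂/(E₁h₂ − E₂h₁) = 2400/(4.471e+04 − 1.037e+04) = 0.06989 per min.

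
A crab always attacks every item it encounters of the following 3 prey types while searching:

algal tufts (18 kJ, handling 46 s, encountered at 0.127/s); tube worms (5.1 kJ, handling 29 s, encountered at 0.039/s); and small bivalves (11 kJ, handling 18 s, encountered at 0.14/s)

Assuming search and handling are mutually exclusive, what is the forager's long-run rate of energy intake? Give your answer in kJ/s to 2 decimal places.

0.38 kJ/s

R = (0.127×18 + 0.039×5.1 + 0.14×11) / (1 + 0.127×46 + 0.039×29 + 0.14×18) = 4.025/10.49 = 0.3836 kJ/s.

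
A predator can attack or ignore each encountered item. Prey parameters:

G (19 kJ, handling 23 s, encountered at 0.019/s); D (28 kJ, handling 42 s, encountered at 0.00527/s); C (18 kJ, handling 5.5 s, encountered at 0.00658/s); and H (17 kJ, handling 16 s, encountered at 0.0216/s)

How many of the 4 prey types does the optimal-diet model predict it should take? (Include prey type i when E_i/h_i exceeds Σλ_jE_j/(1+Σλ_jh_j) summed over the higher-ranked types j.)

E/h in descending order: C 3.27, H 1.06, G 0.826, D 0.667 kJ/s. The optimal diet is the largest prefix of this list for which every included type satisfies E_i/h_i > R on the types above it.
Rate on top 1: 0.1143. H: 1.06 > 0.1143 → include.
Rate on top 2: 0.3515. G: 0.826 > 0.3515 → include.
Rate on top 3: 0.4655. D: 0.667 > 0.4655 → include.
Optimal diet: C, H, G, D — 4 of 4 types.

4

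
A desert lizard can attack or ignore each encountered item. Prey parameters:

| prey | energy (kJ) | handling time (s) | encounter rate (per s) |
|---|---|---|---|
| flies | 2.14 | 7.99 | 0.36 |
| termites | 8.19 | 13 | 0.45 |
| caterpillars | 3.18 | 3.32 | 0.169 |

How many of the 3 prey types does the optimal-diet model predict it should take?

Profitabilities (E/h, kJ/s): caterpillars 0.958, termites 0.63, flies 0.268. Add prey in this order while the next type's profitability exceeds the intake rate on those already taken.
Rate on top 1: 0.3443. termites: 0.63 > 0.3443 → include.
Rate on top 2: 0.5698. flies: 0.268 < 0.5698 → exclude; stop.
Optimal diet: caterpillars, termites — 2 of 3 types.

2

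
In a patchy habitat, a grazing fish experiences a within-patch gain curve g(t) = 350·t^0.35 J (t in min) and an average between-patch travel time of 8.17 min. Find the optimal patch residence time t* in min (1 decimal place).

Optimal t* satisfies g'(t*) = g(t*)/(T + t*).
g'(t) = 0.35·350·t^-0.65. Setting 0.35·350·t^-0.65 = 350·t^0.35/(8.17+t) gives 0.35(8.17+t) = t, so 0.65·t = 0.35×8.17.
t* = 0.35×8.17/0.65 = 4.399 min.

4.4 min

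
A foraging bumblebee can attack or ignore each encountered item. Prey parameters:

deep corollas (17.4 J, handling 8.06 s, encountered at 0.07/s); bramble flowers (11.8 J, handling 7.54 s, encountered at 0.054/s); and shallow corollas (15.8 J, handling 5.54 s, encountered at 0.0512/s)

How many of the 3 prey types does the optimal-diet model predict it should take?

3

Profitabilities (E/h, J/s): shallow corollas 2.85, deep corollas 2.16, bramble flowers 1.56. Add prey in this order while the next type's profitability exceeds the intake rate on those already taken.
Rate on top 1: 0.6302. deep corollas: 2.16 > 0.6302 → include.
Rate on top 2: 1.097. bramble flowers: 1.56 > 1.097 → include.
Optimal diet: shallow corollas, deep corollas, bramble flowers — 3 of 3 types.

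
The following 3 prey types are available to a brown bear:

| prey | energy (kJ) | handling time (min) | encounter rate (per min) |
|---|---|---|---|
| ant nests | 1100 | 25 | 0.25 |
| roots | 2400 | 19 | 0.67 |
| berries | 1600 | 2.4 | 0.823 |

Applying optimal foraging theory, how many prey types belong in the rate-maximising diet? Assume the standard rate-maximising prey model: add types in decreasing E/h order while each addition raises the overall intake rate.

1

E/h in descending order: berries 667, roots 126, ant nests 44 kJ/min. The optimal diet is the largest prefix of this list for which every included type satisfies E_i/h_i > R on the types above it.
Rate on top 1: 442.6. roots: 126 < 442.6 → exclude; stop.
Optimal diet: berries — 1 of 3 types.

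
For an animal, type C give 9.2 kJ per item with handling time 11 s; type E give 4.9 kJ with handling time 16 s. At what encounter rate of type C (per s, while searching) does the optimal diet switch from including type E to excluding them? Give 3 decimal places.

The zero-one rule: include type E iff E₂/h₂ > λE₁/(1+λh₁). Equality gives the switch point.
λE₁h₂ = E₂ + λE₂h₁ ⇒ λ = E₂/(E₁h₂ − E₂h₁) = 4.9/(147.2 − 53.9) = 0.05252 per s.

0.053 per s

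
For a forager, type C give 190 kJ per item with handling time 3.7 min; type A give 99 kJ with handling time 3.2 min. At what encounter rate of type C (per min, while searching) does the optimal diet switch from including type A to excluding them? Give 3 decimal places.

Drop type A once their profitability E₂/h₂ falls below the rate achievable on type C alone: E₂/h₂ = λE₁/(1 + λh₁).
Solve for λ: λE₁h₂ = E₂(1 + λh₁) → λ(E₁h₂ − E₂h₁) = E₂ → λ = E₂/(E₁h₂ − E₂h₁).
λ = 99/(190×3.2 − 99×3.7) = 99/241.7 = 0.4096 per min.

0.410 per min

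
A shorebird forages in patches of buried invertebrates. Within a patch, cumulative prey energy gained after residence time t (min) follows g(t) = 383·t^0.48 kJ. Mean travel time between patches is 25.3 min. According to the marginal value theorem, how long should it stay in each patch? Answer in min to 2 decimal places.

By the marginal value theorem, leave when the instantaneous gain rate g'(t) equals the habitat-wide average g(t)/(T + t).
g'(t) = 0.48·383·t^-0.52. Setting 0.48·383·t^-0.52 = 383·t^0.48/(25.3+t) gives 0.48(25.3+t) = t, so 0.52·t = 0.48×25.3.
t* = 0.48×25.3/0.52 = 23.35 min.

23.35 min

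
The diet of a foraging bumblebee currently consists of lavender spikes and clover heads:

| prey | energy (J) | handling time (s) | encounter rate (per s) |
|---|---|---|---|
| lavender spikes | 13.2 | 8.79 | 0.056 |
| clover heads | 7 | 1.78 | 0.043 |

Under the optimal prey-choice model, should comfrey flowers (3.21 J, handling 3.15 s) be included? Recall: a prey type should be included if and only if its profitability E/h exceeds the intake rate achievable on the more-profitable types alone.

Current rate: (0.056×13.2 + 0.043×7)/(1 + 0.056×8.79 + 0.043×1.78) = 0.6631 J/s.
Profitability of comfrey flowers: 3.21/3.15 = 1.019 J/s.
Since 1.019 > R, including comfrey flowers increases the long-run rate.

Yes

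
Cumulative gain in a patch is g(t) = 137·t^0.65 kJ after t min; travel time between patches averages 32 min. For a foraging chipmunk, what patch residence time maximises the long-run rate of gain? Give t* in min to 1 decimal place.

59.4 min

Maximise g(t)/(T+t): set derivative to zero → g'(t)(T+t) = g(t).
g'(t) = 0.65·137·t^-0.35. Setting 0.65·137·t^-0.35 = 137·t^0.65/(32+t) gives 0.65(32+t) = t, so 0.35·t = 0.65×32.
t* = 0.65×32/0.35 = 59.43 min.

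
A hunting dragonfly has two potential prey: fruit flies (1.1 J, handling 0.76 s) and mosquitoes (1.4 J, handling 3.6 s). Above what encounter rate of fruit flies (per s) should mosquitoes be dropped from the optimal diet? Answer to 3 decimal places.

At the threshold, the rate on fruit flies alone equals the profitability of mosquitoes: λ·1.1/(1 + λ·0.76) = 1.4/3.6 = 0.3889.
Rearranging, λ(1.1 − 0.3889×0.76) = 0.3889, so λ = 0.3889/0.8044 = 0.4834 per s.

0.483 per s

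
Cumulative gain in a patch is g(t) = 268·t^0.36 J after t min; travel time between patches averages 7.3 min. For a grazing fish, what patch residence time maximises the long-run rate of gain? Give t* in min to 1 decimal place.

Optimal t* satisfies g'(t*) = g(t*)/(T + t*).
g'(t) = 0.36·268·t^-0.64. Setting 0.36·268·t^-0.64 = 268·t^0.36/(7.3+t) gives 0.36(7.3+t) = t, so 0.64·t = 0.36×7.3.
t* = 0.36×7.3/0.64 = 4.106 min.

4.1 min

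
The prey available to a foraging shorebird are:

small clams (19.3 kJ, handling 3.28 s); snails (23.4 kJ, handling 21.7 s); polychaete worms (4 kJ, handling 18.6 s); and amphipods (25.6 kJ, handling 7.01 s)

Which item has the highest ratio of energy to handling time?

small clams

Profitability E/h (kJ/s): small clams = 19.3/3.28 = 5.88, snails = 23.4/21.7 = 1.08, polychaete worms = 4/18.6 = 0.215, amphipods = 25.6/7.01 = 3.65.
Ranked: small clams > amphipods > snails > polychaete worms.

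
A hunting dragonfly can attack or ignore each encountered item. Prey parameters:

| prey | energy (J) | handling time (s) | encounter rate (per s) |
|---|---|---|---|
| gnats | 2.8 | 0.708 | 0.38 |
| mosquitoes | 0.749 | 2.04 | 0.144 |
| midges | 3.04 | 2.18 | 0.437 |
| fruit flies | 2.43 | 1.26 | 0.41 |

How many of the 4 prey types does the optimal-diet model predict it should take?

Profitabilities (E/h, J/s): gnats 3.95, fruit flies 1.93, midges 1.39, mosquitoes 0.367. Add prey in this order while the next type's profitability exceeds the intake rate on those already taken.
Rate on top 1: 0.8384. fruit flies: 1.93 > 0.8384 → include.
Rate on top 2: 1.154. midges: 1.39 > 1.154 → include.
Rate on top 3: 1.238. mosquitoes: 0.367 < 1.238 → exclude; stop.
Optimal diet: gnats, fruit flies, midges — 3 of 4 types.

3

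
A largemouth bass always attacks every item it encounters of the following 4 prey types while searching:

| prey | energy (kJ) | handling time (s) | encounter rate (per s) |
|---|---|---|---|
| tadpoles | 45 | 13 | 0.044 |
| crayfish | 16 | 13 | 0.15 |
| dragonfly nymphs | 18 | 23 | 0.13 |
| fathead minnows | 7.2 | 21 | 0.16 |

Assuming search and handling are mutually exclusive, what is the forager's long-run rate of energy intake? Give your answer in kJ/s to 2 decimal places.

Energy encountered per unit search time: 0.044×45 + 0.15×16 + 0.13×18 + 0.16×7.2 = 7.872 kJ/s.
Handling time per unit search time: 0.044×13 + 0.15×13 + 0.13×23 + 0.16×21 = 8.872.
Rate = 7.872/(1 + 8.872) = 0.7974 kJ/s.

0.80 kJ/s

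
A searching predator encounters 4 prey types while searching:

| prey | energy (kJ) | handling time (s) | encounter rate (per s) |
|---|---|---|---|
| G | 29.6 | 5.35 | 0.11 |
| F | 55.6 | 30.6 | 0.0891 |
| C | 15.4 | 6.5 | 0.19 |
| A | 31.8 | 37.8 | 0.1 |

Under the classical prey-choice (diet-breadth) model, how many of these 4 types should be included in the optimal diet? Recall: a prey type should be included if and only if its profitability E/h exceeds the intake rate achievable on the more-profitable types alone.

2

E/h in descending order: G 5.53, C 2.37, F 1.82, A 0.841 kJ/s. The optimal diet is the largest prefix of this list for which every included type satisfies E_i/h_i > R on the types above it.
Rate on top 1: 2.05. C: 2.37 > 2.05 → include.
Rate on top 2: 2.189. F: 1.82 < 2.189 → exclude; stop.
Optimal diet: G, C — 2 of 4 types.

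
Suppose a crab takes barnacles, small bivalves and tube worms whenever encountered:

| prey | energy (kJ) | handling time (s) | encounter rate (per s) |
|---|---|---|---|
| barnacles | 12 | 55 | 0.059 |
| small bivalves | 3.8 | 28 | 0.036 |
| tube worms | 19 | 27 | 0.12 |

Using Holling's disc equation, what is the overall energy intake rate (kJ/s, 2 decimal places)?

R = (0.059×12 + 0.036×3.8 + 0.12×19) / (1 + 0.059×55 + 0.036×28 + 0.12×27) = 3.125/8.493 = 0.3679 kJ/s.

0.37 kJ/s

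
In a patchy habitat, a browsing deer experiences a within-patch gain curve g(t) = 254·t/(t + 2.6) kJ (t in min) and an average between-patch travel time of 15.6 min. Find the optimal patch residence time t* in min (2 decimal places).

6.37 min

Optimal t* satisfies g'(t*) = g(t*)/(T + t*).
g'(t) = 254·2.6/(t + 2.6)². Setting 254·2.6/(t+2.6)² = 254t/[(t+2.6)(15.6+t)] gives 2.6(15.6+t) = t(t+2.6), so t² = 2.6×15.6 = 40.56.
t* = √40.56 = 6.369 min.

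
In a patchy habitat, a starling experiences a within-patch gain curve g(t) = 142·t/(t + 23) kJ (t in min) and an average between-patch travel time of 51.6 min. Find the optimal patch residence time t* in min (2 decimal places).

34.45 min

Optimal t* satisfies g'(t*) = g(t*)/(T + t*).
g'(t) = 142·23/(t + 23)². Setting 142·23/(t+23)² = 142t/[(t+23)(51.6+t)] gives 23(51.6+t) = t(t+23), so t² = 23×51.6 = 1187.
t* = √1187 = 34.45 min.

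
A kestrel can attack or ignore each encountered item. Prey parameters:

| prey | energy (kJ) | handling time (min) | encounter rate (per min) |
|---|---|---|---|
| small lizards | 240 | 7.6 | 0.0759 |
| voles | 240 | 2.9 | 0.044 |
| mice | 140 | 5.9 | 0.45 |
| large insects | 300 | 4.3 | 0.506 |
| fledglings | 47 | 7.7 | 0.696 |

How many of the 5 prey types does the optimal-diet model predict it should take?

Profitabilities (E/h, kJ/min): voles 82.8, large insects 69.8, small lizards 31.6, mice 23.7, fledglings 6.1. Add prey in this order while the next type's profitability exceeds the intake rate on those already taken.
Rate on top 1: 9.365. large insects: 69.8 > 9.365 → include.
Rate on top 2: 49.15. small lizards: 31.6 < 49.15 → exclude; stop.
Optimal diet: voles, large insects — 2 of 5 types.

2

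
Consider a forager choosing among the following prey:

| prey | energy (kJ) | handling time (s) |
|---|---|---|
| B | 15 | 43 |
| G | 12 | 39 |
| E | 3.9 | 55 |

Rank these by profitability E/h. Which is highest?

B

In descending order of E/h:
B: 15/43 = 0.349 kJ/s
G: 12/39 = 0.308 kJ/s
E: 3.9/55 = 0.0709 kJ/s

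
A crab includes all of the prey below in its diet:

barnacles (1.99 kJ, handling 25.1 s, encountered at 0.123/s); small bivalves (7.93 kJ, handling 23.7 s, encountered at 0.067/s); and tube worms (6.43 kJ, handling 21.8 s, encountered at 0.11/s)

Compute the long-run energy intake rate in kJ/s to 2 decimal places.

0.18 kJ/s

R = (0.123×1.99 + 0.067×7.93 + 0.11×6.43) / (1 + 0.123×25.1 + 0.067×23.7 + 0.11×21.8) = 1.483/8.073 = 0.1837 kJ/s.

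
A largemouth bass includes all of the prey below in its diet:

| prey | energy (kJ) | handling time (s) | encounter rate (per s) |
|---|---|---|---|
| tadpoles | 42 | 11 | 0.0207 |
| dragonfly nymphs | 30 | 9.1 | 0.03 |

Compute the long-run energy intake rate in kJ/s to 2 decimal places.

1.18 kJ/s

Energy encountered per unit search time: 0.0207×42 + 0.03×30 = 1.769 kJ/s.
Handling time per unit search time: 0.0207×11 + 0.03×9.1 = 0.5007.
Rate = 1.769/(1 + 0.5007) = 1.179 kJ/s.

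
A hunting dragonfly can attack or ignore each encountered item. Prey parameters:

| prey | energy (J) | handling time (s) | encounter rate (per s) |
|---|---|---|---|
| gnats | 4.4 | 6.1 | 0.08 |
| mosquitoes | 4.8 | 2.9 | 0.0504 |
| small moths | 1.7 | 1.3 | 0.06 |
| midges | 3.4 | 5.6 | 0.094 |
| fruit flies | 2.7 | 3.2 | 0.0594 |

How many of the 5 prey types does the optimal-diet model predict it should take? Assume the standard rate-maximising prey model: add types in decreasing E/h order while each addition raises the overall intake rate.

Rank by E/h (J/s): mosquitoes 1.66, small moths 1.31, fruit flies 0.844, gnats 0.721, midges 0.607. Include each in turn until the next type's E/h falls below the running intake rate.
Rate on top 1: 0.2111. small moths: 1.31 > 0.2111 → include.
Rate on top 2: 0.2809. fruit flies: 0.844 > 0.2809 → include.
Rate on top 3: 0.3566. gnats: 0.721 > 0.3566 → include.
Rate on top 4: 0.4502. midges: 0.607 > 0.4502 → include.
Optimal diet: mosquitoes, small moths, fruit flies, gnats, midges — 5 of 5 types.

5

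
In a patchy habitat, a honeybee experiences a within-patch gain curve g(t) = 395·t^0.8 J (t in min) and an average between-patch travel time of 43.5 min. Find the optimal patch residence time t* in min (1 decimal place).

Maximise g(t)/(T+t): set derivative to zero → g'(t)(T+t) = g(t).
g'(t) = 0.8·395·t^-0.2. Setting 0.8·395·t^-0.2 = 395·t^0.8/(43.5+t) gives 0.8(43.5+t) = t, so 0.20·t = 0.8×43.5.
t* = 0.8×43.5/0.20 = 174 min.

174.0 min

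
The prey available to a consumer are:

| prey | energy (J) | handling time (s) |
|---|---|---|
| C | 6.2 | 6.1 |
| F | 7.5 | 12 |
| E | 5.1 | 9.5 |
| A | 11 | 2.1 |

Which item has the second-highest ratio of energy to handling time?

In descending order of E/h:
A: 11/2.1 = 5.24 J/s
C: 6.2/6.1 = 1.02 J/s
F: 7.5/12 = 0.625 J/s
E: 5.1/9.5 = 0.537 J/s

C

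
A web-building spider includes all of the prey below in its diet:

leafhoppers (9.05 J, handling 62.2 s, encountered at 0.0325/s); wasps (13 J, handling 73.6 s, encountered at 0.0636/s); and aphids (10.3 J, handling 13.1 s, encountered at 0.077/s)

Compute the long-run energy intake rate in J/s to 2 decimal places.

R = Σλ_iE_i / (1 + Σλ_ih_i)
Numerator: 0.0325×9.05 + 0.0636×13 + 0.077×10.3 = 1.914
Denominator: 1 + 0.0325×62.2 + 0.0636×73.6 + 0.077×13.1 = 8.711
R = 1.914/8.711 = 0.2197 J/s

0.22 J/s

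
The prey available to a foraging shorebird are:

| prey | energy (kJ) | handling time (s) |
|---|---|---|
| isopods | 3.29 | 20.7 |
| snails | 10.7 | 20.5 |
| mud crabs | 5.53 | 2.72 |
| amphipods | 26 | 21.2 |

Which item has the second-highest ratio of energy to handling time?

amphipods

In descending order of E/h:
mud crabs: 5.53/2.72 = 2.03 kJ/s
amphipods: 26/21.2 = 1.23 kJ/s
snails: 10.7/20.5 = 0.522 kJ/s
isopods: 3.29/20.7 = 0.159 kJ/s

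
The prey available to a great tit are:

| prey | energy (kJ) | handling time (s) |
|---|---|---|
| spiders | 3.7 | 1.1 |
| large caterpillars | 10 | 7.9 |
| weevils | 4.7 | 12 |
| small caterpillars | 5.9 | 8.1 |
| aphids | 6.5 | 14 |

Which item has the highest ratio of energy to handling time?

Profitability E/h (kJ/s): spiders = 3.7/1.1 = 3.36, large caterpillars = 10/7.9 = 1.27, weevils = 4.7/12 = 0.392, small caterpillars = 5.9/8.1 = 0.728, aphids = 6.5/14 = 0.464.
Ranked: spiders > large caterpillars > small caterpillars > aphids > weevils.

spiders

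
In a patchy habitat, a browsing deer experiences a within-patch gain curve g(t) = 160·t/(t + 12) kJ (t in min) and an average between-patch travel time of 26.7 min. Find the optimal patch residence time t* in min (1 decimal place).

17.9 min

Maximise g(t)/(T+t): set derivative to zero → g'(t)(T+t) = g(t).
g'(t) = 160·12/(t + 12)². Setting 160·12/(t+12)² = 160t/[(t+12)(26.7+t)] gives 12(26.7+t) = t(t+12), so t² = 12×26.7 = 320.4.
t* = √320.4 = 17.9 min.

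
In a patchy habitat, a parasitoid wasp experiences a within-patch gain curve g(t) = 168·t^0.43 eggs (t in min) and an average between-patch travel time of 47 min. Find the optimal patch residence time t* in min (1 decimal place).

By the marginal value theorem, leave when the instantaneous gain rate g'(t) equals the habitat-wide average g(t)/(T + t).
g'(t) = 0.43·168·t^-0.57. Setting 0.43·168·t^-0.57 = 168·t^0.43/(47+t) gives 0.43(47+t) = t, so 0.57·t = 0.43×47.
t* = 0.43×47/0.57 = 35.46 min.

35.5 min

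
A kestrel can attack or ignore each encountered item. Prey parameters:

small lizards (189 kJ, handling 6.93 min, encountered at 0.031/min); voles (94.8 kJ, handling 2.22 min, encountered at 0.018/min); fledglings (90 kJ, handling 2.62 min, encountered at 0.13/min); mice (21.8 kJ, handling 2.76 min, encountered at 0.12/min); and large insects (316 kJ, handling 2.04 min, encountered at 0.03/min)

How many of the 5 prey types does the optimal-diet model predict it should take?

4

Rank by E/h (kJ/min): large insects 155, voles 42.7, fledglings 34.4, small lizards 27.3, mice 7.9. Include each in turn until the next type's E/h falls below the running intake rate.
Rate on top 1: 8.933. voles: 42.7 > 8.933 → include.
Rate on top 2: 10.16. fledglings: 34.4 > 10.16 → include.
Rate on top 3: 15.87. small lizards: 27.3 > 15.87 → include.
Rate on top 4: 17.35. mice: 7.9 < 17.35 → exclude; stop.
Optimal diet: large insects, voles, fledglings, small lizards — 4 of 5 types.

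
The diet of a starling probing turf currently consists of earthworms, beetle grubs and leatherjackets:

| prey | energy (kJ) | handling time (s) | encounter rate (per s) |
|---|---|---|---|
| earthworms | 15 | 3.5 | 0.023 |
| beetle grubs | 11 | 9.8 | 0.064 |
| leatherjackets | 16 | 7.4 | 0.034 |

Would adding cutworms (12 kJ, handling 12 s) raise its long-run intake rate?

Intake rate on the current diet: R = (0.023×15 + 0.064×11 + 0.034×16) / (1 + 0.023×3.5 + 0.064×9.8 + 0.034×7.4) = 1.593/1.959 = 0.813 kJ/s.
Profitability of cutworms: 12/12 = 1 kJ/s.
Since 1 > R, including cutworms increases the long-run rate.

Yes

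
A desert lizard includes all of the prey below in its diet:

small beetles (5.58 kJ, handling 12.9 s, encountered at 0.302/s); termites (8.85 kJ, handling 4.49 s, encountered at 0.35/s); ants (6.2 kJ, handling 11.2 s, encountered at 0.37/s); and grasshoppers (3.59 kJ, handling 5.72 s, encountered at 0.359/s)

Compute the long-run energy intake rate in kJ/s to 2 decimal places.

R = (0.302×5.58 + 0.35×8.85 + 0.37×6.2 + 0.359×3.59) / (1 + 0.302×12.9 + 0.35×4.49 + 0.37×11.2 + 0.359×5.72) = 8.365/12.66 = 0.6605 kJ/s.

0.66 kJ/s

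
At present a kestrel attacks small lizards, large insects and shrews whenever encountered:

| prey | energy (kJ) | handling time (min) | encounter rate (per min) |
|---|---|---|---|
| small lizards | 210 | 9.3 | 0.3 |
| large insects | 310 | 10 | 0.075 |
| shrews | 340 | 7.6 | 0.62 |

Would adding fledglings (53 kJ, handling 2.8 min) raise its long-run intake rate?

Intake rate on the current diet: R = (0.3×210 + 0.075×310 + 0.62×340) / (1 + 0.3×9.3 + 0.075×10 + 0.62×7.6) = 297.1/9.252 = 32.11 kJ/min.
Profitability of fledglings: 53/2.8 = 18.93 kJ/min.
Since 18.93 < R, time spent handling fledglings is better spent searching.

No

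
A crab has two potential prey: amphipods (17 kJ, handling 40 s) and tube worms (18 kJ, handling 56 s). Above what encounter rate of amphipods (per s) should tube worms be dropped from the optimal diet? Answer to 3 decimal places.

Drop tube worms once their profitability E₂/h₂ falls below the rate achievable on amphipods alone: E₂/h₂ = λE₁/(1 + λh₁).
Solve for λ: λE₁h₂ = E₂(1 + λh₁) → λ(E₁h₂ − E₂h₁) = E₂ → λ = E₂/(E₁h₂ − E₂h₁).
λ = 18/(17×56 − 18×40) = 18/232 = 0.07759 per s.

0.078 per s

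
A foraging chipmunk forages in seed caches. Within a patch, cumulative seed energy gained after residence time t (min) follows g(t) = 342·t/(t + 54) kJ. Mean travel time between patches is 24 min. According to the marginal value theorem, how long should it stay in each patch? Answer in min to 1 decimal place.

36.0 min

Optimal t* satisfies g'(t*) = g(t*)/(T + t*).
g'(t) = 342·54/(t + 54)². Setting 342·54/(t+54)² = 342t/[(t+54)(24+t)] gives 54(24+t) = t(t+54), so t² = 54×24 = 1296.
t* = √1296 = 36 min.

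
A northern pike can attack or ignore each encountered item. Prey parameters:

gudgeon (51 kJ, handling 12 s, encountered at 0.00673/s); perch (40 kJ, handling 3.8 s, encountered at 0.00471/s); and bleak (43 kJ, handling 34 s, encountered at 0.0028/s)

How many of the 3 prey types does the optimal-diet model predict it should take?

Rank by E/h (kJ/s): perch 10.5, gudgeon 4.25, bleak 1.26. Include each in turn until the next type's E/h falls below the running intake rate.
Rate on top 1: 0.1851. gudgeon: 4.25 > 0.1851 → include.
Rate on top 2: 0.4839. bleak: 1.26 > 0.4839 → include.
Optimal diet: perch, gudgeon, bleak — 3 of 3 types.

3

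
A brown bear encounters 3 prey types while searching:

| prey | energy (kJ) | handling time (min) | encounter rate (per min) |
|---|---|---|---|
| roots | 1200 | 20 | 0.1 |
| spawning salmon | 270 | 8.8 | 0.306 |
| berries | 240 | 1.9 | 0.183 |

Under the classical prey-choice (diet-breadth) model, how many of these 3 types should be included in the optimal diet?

Rank by E/h (kJ/min): berries 126, roots 60, spawning salmon 30.7. Include each in turn until the next type's E/h falls below the running intake rate.
Rate on top 1: 32.59. roots: 60 > 32.59 → include.
Rate on top 2: 48.96. spawning salmon: 30.7 < 48.96 → exclude; stop.
Optimal diet: berries, roots — 2 of 3 types.

2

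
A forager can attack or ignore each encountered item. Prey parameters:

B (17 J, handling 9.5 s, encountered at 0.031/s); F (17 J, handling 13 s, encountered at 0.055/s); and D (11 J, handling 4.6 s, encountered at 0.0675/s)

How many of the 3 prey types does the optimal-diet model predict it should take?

3

E/h in descending order: D 2.39, B 1.79, F 1.31 J/s. The optimal diet is the largest prefix of this list for which every included type satisfies E_i/h_i > R on the types above it.
Rate on top 1: 0.5666. B: 1.79 > 0.5666 → include.
Rate on top 2: 0.791. F: 1.31 > 0.791 → include.
Optimal diet: D, B, F — 3 of 3 types.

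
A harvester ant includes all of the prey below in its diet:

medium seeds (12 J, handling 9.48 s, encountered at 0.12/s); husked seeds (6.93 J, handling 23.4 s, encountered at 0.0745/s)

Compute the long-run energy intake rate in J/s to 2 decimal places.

Energy encountered per unit search time: 0.12×12 + 0.0745×6.93 = 1.956 J/s.
Handling time per unit search time: 0.12×9.48 + 0.0745×23.4 = 2.881.
Rate = 1.956/(1 + 2.881) = 0.5041 J/s.

0.50 J/s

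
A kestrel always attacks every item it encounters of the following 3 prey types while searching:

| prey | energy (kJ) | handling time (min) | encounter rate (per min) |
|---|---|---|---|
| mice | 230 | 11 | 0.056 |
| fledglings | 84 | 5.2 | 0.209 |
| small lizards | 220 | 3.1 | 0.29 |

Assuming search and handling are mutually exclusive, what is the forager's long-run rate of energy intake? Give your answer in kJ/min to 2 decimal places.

26.16 kJ/min

Energy encountered per unit search time: 0.056×230 + 0.209×84 + 0.29×220 = 94.24 kJ/min.
Handling time per unit search time: 0.056×11 + 0.209×5.2 + 0.29×3.1 = 2.602.
Rate = 94.24/(1 + 2.602) = 26.16 kJ/min.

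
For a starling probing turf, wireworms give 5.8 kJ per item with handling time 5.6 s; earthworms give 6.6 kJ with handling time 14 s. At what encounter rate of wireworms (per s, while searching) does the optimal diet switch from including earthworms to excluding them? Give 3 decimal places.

Drop earthworms once their profitability E₂/h₂ falls below the rate achievable on wireworms alone: E₂/h₂ = λE₁/(1 + λh₁).
Solve for λ: λE₁h₂ = E₂(1 + λh₁) → λ(E₁h₂ − E₂h₁) = E₂ → λ = E₂/(E₁h₂ − E₂h₁).
λ = 6.6/(5.8×14 − 6.6×5.6) = 6.6/44.24 = 0.1492 per s.

0.149 per s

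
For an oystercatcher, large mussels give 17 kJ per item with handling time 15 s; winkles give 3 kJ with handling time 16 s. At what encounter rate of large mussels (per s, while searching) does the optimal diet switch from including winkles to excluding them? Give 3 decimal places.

0.013 per s

At the threshold, the rate on large mussels alone equals the profitability of winkles: λ·17/(1 + λ·15) = 3/16 = 0.1875.
Rearranging, λ(17 − 0.1875×15) = 0.1875, so λ = 0.1875/14.19 = 0.01322 per s.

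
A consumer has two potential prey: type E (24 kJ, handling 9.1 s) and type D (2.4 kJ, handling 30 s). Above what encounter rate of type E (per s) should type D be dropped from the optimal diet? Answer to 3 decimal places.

At the threshold, the rate on type E alone equals the profitability of type D: λ·24/(1 + λ·9.1) = 2.4/30 = 0.08.
Rearranging, λ(24 − 0.08×9.1) = 0.08, so λ = 0.08/23.27 = 0.003438 per s.

0.003 per s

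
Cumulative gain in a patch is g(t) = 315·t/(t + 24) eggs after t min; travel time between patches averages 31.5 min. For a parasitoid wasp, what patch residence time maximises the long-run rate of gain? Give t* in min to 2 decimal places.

27.50 min

Maximise g(t)/(T+t): set derivative to zero → g'(t)(T+t) = g(t).
g'(t) = 315·24/(t + 24)². Setting 315·24/(t+24)² = 315t/[(t+24)(31.5+t)] gives 24(31.5+t) = t(t+24), so t² = 24×31.5 = 756.
t* = √756 = 27.5 min.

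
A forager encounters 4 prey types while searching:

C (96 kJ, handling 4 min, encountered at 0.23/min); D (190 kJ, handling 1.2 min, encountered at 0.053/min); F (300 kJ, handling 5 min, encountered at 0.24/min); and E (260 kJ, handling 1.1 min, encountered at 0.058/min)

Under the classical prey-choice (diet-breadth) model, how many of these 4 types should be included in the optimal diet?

3

Profitabilities (E/h, kJ/min): E 236, D 158, F 60, C 24. Add prey in this order while the next type's profitability exceeds the intake rate on those already taken.
Rate on top 1: 14.18. D: 158 > 14.18 → include.
Rate on top 2: 22.31. F: 60 > 22.31 → include.
Rate on top 3: 41.74. C: 24 < 41.74 → exclude; stop.
Optimal diet: E, D, F — 3 of 4 types.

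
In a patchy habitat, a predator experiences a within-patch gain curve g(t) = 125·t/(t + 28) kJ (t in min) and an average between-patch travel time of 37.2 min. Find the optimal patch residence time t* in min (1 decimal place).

By the marginal value theorem, leave when the instantaneous gain rate g'(t) equals the habitat-wide average g(t)/(T + t).
g'(t) = 125·28/(t + 28)². Setting 125·28/(t+28)² = 125t/[(t+28)(37.2+t)] gives 28(37.2+t) = t(t+28), so t² = 28×37.2 = 1042.
t* = √1042 = 32.27 min.

32.3 min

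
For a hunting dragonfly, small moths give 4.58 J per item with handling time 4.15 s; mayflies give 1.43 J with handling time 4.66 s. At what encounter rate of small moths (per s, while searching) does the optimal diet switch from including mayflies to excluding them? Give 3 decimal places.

At the threshold, the rate on small moths alone equals the profitability of mayflies: λ·4.58/(1 + λ·4.15) = 1.43/4.66 = 0.3069.
Rearranging, λ(4.58 − 0.3069×4.15) = 0.3069, so λ = 0.3069/3.307 = 0.09281 per s.

0.093 per s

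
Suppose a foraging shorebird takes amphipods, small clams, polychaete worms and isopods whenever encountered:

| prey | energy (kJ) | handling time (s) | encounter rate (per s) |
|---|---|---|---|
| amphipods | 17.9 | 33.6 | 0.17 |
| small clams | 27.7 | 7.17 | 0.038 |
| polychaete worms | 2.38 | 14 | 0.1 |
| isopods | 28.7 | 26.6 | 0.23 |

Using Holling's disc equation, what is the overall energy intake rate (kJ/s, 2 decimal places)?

R = (0.17×17.9 + 0.038×27.7 + 0.1×2.38 + 0.23×28.7) / (1 + 0.17×33.6 + 0.038×7.17 + 0.1×14 + 0.23×26.6) = 10.93/14.5 = 0.754 kJ/s.

0.75 kJ/s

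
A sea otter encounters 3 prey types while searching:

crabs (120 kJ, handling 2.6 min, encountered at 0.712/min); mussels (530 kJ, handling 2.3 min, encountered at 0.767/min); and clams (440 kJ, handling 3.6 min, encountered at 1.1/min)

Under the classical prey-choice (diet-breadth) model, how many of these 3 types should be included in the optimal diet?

1

E/h in descending order: mussels 230, clams 122, crabs 46.2 kJ/min. The optimal diet is the largest prefix of this list for which every included type satisfies E_i/h_i > R on the types above it.
Rate on top 1: 147.1. clams: 122 < 147.1 → exclude; stop.
Optimal diet: mussels — 1 of 3 types.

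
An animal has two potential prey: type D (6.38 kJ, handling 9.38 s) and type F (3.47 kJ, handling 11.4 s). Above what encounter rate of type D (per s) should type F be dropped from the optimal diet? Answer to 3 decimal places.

0.086 per s

At the threshold, the rate on type D alone equals the profitability of type F: λ·6.38/(1 + λ·9.38) = 3.47/11.4 = 0.3044.
Rearranging, λ(6.38 − 0.3044×9.38) = 0.3044, so λ = 0.3044/3.525 = 0.08635 per s.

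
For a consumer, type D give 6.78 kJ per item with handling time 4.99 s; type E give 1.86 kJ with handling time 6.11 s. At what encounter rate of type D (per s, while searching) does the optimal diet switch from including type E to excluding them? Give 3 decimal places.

Drop type E once their profitability E₂/h₂ falls below the rate achievable on type D alone: E₂/h₂ = λE₁/(1 + λh₁).
Solve for λ: λE₁h₂ = E₂(1 + λh₁) → λ(E₁h₂ − E₂h₁) = E₂ → λ = E₂/(E₁h₂ − E₂h₁).
λ = 1.86/(6.78×6.11 − 1.86×4.99) = 1.86/32.14 = 0.05786 per s.

0.058 per s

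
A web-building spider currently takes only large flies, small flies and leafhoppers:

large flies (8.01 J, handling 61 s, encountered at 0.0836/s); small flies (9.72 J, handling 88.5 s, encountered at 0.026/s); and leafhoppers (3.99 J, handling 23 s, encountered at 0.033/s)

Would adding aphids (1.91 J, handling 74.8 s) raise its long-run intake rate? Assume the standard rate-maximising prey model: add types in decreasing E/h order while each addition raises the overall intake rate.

Intake rate on the current diet: R = (0.0836×8.01 + 0.026×9.72 + 0.033×3.99) / (1 + 0.0836×61 + 0.026×88.5 + 0.033×23) = 1.054/9.16 = 0.1151 J/s.
Profitability of aphids: 1.91/74.8 = 0.02553 J/s.
0.02553 < 0.1151, so adding aphids would lower the average — exclude it.

No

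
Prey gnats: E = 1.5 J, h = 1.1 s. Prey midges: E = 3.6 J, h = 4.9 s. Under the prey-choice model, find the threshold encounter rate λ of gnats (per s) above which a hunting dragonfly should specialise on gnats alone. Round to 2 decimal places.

1.06 per s

At the threshold, the rate on gnats alone equals the profitability of midges: λ·1.5/(1 + λ·1.1) = 3.6/4.9 = 0.7347.
Rearranging, λ(1.5 − 0.7347×1.1) = 0.7347, so λ = 0.7347/0.6918 = 1.062 per s.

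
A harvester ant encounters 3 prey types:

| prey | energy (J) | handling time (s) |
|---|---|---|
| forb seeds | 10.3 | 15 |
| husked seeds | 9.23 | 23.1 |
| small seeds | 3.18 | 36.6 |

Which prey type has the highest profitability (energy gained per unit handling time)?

Profitability E/h (J/s): forb seeds = 10.3/15 = 0.687, husked seeds = 9.23/23.1 = 0.4, small seeds = 3.18/36.6 = 0.0869.
Ranked: forb seeds > husked seeds > small seeds.

forb seeds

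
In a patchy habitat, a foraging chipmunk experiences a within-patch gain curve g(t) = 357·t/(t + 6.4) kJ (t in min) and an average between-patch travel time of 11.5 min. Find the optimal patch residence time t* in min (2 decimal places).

Maximise g(t)/(T+t): set derivative to zero → g'(t)(T+t) = g(t).
g'(t) = 357·6.4/(t + 6.4)². Setting 357·6.4/(t+6.4)² = 357t/[(t+6.4)(11.5+t)] gives 6.4(11.5+t) = t(t+6.4), so t² = 6.4×11.5 = 73.6.
t* = √73.6 = 8.579 min.

8.58 min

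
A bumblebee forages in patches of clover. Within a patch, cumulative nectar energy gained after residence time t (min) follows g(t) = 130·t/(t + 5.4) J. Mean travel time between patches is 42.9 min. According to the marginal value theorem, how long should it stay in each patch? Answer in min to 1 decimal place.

Maximise g(t)/(T+t): set derivative to zero → g'(t)(T+t) = g(t).
g'(t) = 130·5.4/(t + 5.4)². Setting 130·5.4/(t+5.4)² = 130t/[(t+5.4)(42.9+t)] gives 5.4(42.9+t) = t(t+5.4), so t² = 5.4×42.9 = 231.7.
t* = √231.7 = 15.22 min.

15.2 min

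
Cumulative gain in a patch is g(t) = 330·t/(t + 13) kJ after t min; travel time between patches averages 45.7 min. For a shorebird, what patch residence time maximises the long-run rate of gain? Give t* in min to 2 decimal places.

Optimal t* satisfies g'(t*) = g(t*)/(T + t*).
g'(t) = 330·13/(t + 13)². Setting 330·13/(t+13)² = 330t/[(t+13)(45.7+t)] gives 13(45.7+t) = t(t+13), so t² = 13×45.7 = 594.1.
t* = √594.1 = 24.37 min.

24.37 min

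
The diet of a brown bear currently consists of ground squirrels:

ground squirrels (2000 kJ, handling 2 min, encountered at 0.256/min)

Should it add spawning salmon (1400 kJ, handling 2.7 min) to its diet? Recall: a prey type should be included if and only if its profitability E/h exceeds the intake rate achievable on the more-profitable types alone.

Current rate: (0.256×2000)/(1 + 0.256×2) = 338.6 kJ/min.
spawning salmon: E/h = 1400/2.7 = 518.5 kJ/min.
Since 518.5 > R, including spawning salmon increases the long-run rate.

Yes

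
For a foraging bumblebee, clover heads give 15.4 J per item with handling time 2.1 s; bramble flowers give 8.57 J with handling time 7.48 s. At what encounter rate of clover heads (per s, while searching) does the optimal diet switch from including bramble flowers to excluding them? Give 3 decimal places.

Drop bramble flowers once their profitability E₂/h₂ falls below the rate achievable on clover heads alone: E₂/h₂ = λE₁/(1 + λh₁).
Solve for λ: λE₁h₂ = E₂(1 + λh₁) → λ(E₁h₂ − E₂h₁) = E₂ → λ = E₂/(E₁h₂ − E₂h₁).
λ = 8.57/(15.4×7.48 − 8.57×2.1) = 8.57/97.2 = 0.08817 per s.

0.088 per s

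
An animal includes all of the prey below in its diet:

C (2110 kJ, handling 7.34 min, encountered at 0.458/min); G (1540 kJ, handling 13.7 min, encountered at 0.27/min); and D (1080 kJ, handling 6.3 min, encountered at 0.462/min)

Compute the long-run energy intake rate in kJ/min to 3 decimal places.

171.460 kJ/min

Energy encountered per unit search time: 0.458×2110 + 0.27×1540 + 0.462×1080 = 1881 kJ/min.
Handling time per unit search time: 0.458×7.34 + 0.27×13.7 + 0.462×6.3 = 9.971.
Rate = 1881/(1 + 9.971) = 171.5 kJ/min.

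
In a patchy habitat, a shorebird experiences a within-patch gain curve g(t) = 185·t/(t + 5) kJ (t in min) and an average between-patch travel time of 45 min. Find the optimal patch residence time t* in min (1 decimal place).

15.0 min

Maximise g(t)/(T+t): set derivative to zero → g'(t)(T+t) = g(t).
g'(t) = 185·5/(t + 5)². Setting 185·5/(t+5)² = 185t/[(t+5)(45+t)] gives 5(45+t) = t(t+5), so t² = 5×45 = 225.
t* = √225 = 15 min.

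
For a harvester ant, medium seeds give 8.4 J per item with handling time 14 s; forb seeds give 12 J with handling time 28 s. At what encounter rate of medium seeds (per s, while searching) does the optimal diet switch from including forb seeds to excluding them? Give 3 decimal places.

0.179 per s

At the threshold, the rate on medium seeds alone equals the profitability of forb seeds: λ·8.4/(1 + λ·14) = 12/28 = 0.4286.
Rearranging, λ(8.4 − 0.4286×14) = 0.4286, so λ = 0.4286/2.4 = 0.1786 per s.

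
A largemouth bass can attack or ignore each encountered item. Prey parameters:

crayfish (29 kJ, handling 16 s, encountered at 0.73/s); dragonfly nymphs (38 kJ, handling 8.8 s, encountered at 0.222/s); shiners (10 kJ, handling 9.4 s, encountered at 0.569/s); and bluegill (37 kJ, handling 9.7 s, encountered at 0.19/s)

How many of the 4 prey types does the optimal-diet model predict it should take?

E/h in descending order: dragonfly nymphs 4.32, bluegill 3.81, crayfish 1.81, shiners 1.06 kJ/s. The optimal diet is the largest prefix of this list for which every included type satisfies E_i/h_i > R on the types above it.
Rate on top 1: 2.856. bluegill: 3.81 > 2.856 → include.
Rate on top 2: 3.224. crayfish: 1.81 < 3.224 → exclude; stop.
Optimal diet: dragonfly nymphs, bluegill — 2 of 4 types.

2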